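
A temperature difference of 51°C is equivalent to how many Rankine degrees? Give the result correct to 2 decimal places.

For a temperature interval the offset drops out; only the factor 1.8 applies.
51 × 1.8 = 91.80.

91.80°R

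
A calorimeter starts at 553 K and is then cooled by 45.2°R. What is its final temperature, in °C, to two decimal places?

254.74°C

Initial temperature in Celsius: 553 - 273.15 = 279.8500°C.
The 45.2°R change is an interval, so only the factor 5/9 applies: -45.2 × 5/9 = -25.1111°C.
Final Celsius temperature: 279.8500 - 25.1111 = 254.7389°C.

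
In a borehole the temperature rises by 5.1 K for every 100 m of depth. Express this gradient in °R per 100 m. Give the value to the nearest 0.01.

The quantity depends on a temperature interval, so only the ratio of degree sizes applies; the offset between the scales is irrelevant.
A change of 1 K is a change of 1.8°R, so 5.1 × 1.8 = 9.18.

9.18 °R/100 m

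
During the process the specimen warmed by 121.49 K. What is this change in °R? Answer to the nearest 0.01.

Only the scale ratio 1.8 matters for a change in temperature.
121.49 × 1.8 = 218.68.

218.68°R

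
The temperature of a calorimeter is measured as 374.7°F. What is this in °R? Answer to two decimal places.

In Celsius: (374.7 - 32) × 5/9 = 190.3889°C.
In Rankine: 190.3889 × 1.8 + 491.67 = 834.37°R.

834.37°R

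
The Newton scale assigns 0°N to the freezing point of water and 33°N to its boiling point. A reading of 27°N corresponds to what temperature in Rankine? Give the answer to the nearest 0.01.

Linear interpolation between the fixed points: C = (27 - 0) × 100 / (33 - 0) = 81.8182°C.
Then 81.8182 × 1.8 + 491.67 = 638.94°R.

638.94°R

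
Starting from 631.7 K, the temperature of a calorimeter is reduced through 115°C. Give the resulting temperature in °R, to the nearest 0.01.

930.06°R

Initial temperature in Celsius: 631.7 - 273.15 = 358.5500°C.
Final Celsius temperature: 358.5500 - 115.0000 = 243.5500°C.
In Rankine: 243.5500 × 1.8 + 491.67 = 930.06°R.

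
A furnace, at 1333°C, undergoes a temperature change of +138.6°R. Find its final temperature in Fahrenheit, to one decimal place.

The 138.6°R change is an interval, so only the factor 5/9 applies: +138.6 × 5/9 = +77.0000°C.
Final Celsius temperature: 1333.0000 + 77.0000 = 1410.0000°C.
In Fahrenheit: 1410.0000 × 1.8 + 32 = 2570.0°F.

2570.0°F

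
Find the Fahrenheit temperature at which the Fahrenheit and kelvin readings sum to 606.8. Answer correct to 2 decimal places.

225.92°F

Let F be the Fahrenheit reading. The kelvin reading is K = 5/9·F + 255.372.
Require F + K = 606.8: (14/9)·F + 255.372 = 606.8.
F = (606.8 - 255.372) / (14/9) = 225.92.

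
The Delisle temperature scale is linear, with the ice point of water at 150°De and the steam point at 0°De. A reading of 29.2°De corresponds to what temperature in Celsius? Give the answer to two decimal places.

Linear interpolation between the fixed points: C = (29.2 - 150) × 100 / (0 - 150) = 80.5333°C.

80.53°C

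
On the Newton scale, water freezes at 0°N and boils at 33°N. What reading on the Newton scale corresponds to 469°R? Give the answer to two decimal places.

-4.16°N

First in Celsius: (469 - 491.67) × 5/9 = -12.5944°C.
Linearly onto the Newton scale: 0 + (-12.5944 / 100) × (33 - 0) = -4.16°N.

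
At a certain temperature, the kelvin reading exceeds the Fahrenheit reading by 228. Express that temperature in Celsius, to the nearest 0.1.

16.4°C

Let x be the kelvin reading; then the Fahrenheit reading is 1.8·x - 459.67.
(1.8·x - 459.67) - x = -228  ⇒  (0.8)·x = 231.67  ⇒  x = 289.5875 K.
In Celsius: 289.5875 - 273.15 = 16.4°C.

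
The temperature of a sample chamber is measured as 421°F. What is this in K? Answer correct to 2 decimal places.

In Celsius: (421 - 32) × 5/9 = 216.1111°C.
In kelvin: 216.1111 + 273.15 = 489.26 K.

489.26 K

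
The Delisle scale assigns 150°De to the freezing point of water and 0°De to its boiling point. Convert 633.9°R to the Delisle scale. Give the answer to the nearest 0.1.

31.5°De

First in Celsius: (633.9 - 491.67) × 5/9 = 79.0167°C.
Linearly onto the Delisle scale: 150 + (79.0167 / 100) × (0 - 150) = 31.5°De.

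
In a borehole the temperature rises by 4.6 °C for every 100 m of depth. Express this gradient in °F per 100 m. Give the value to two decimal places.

8.28 °F/100 m

The quantity depends on a temperature interval, so only the ratio of degree sizes applies; the offset between the scales is irrelevant.
A change of 1°C is a change of 1.8°F, so 4.6 × 1.8 = 8.28.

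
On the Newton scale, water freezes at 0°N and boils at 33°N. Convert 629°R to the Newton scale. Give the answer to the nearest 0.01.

25.18°N

First in Celsius: (629 - 491.67) × 5/9 = 76.2944°C.
Linearly onto the Newton scale: 0 + (76.2944 / 100) × (33 - 0) = 25.18°N.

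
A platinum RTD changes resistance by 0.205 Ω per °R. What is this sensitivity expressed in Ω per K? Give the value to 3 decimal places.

The quantity depends on a temperature interval, so only the ratio of degree sizes applies; the offset between the scales is irrelevant.
A change of 1 K is a change of 1.8°R, so per K the value is 0.205 × 1.8 = 0.369.

0.369 Ω per K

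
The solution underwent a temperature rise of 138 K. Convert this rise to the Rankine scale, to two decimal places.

Only the scale ratio 1.8 matters for a change in temperature.
138 × 1.8 = 248.40.

248.40°R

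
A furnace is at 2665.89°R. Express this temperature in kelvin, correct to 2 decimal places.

In Celsius: (2665.89 - 491.67) × 5/9 = 1207.9000°C.
In kelvin: 1207.9000 + 273.15 = 1481.05 K.

1481.05 K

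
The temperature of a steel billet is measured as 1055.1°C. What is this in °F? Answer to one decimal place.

In Fahrenheit: 1055.1000 × 1.8 + 32 = 1931.2°F.

1931.2°F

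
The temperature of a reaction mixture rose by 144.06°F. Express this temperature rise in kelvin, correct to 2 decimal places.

80.03 K

For a temperature interval the offset drops out; only the factor 5/9 applies.
144.06 × 5/9 = 80.03.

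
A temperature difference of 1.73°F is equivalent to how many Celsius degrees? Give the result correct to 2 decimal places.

0.96°C

Only the scale ratio 5/9 matters for a change in temperature.
1.73 × 5/9 = 0.96.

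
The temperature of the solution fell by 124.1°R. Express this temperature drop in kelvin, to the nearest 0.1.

Only the scale ratio 5/9 matters for a change in temperature.
124.1 × 5/9 = 68.9.

68.9 K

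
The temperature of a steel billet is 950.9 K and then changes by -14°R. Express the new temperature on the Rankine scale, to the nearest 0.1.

1697.6°R

Initial temperature in Celsius: 950.9 - 273.15 = 677.7500°C.
The 14°R change is an interval, so only the factor 5/9 applies: -14 × 5/9 = -7.7778°C.
Final Celsius temperature: 677.7500 - 7.7778 = 669.9722°C.
In Rankine: 669.9722 × 1.8 + 491.67 = 1697.6°R.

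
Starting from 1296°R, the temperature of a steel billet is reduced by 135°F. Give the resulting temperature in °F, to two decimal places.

Initial temperature in Celsius: (1296 - 491.67) × 5/9 = 446.8500°C.
The 135°F change is an interval, so only the factor 5/9 applies: -135 × 5/9 = -75.0000°C.
Final Celsius temperature: 446.8500 - 75.0000 = 371.8500°C.
In Fahrenheit: 371.8500 × 1.8 + 32 = 701.33°F.

701.33°F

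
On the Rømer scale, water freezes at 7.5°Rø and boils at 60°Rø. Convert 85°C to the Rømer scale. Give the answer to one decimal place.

Linearly onto the Rømer scale: 7.5 + (85.0000 / 100) × (60 - 7.5) = 52.1°Rø.

52.1°Rø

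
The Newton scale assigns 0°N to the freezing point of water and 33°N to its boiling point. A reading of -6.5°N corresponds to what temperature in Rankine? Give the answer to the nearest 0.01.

456.22°R

Linear interpolation between the fixed points: C = (-6.5 - 0) × 100 / (33 - 0) = -19.6970°C.
Then -19.6970 × 1.8 + 491.67 = 456.22°R.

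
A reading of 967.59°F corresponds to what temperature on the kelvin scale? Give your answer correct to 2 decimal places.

792.92 K

In Celsius: (967.59 - 32) × 5/9 = 519.7722°C.
In kelvin: 519.7722 + 273.15 = 792.92 K.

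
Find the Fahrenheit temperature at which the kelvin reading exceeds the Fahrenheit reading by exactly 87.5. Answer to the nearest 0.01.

Let F be the Fahrenheit reading. The kelvin reading is K = 5/9·F + 255.372.
Require K - F = 87.5: (-4/9)·F + 255.372 = 87.5.
F = (87.5 - 255.372) / (-4/9) = 377.71.

377.71°F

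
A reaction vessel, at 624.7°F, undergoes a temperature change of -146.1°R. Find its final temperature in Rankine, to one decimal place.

Initial temperature in Celsius: (624.7 - 32) × 5/9 = 329.2778°C.
The 146.1°R change is an interval, so only the factor 5/9 applies: -146.1 × 5/9 = -81.1667°C.
Final Celsius temperature: 329.2778 - 81.1667 = 248.1111°C.
In Rankine: 248.1111 × 1.8 + 491.67 = 938.3°R.

938.3°R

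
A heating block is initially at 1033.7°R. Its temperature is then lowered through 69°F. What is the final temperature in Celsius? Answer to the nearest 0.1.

Initial temperature in Celsius: (1033.7 - 491.67) × 5/9 = 301.1278°C.
The 69°F change is an interval, so only the factor 5/9 applies: -69 × 5/9 = -38.3333°C.
Final Celsius temperature: 301.1278 - 38.3333 = 262.7944°C.

262.8°C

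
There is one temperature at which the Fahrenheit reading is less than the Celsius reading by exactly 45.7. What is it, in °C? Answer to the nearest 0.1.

-97.1°C

Let C be the Celsius reading. The Fahrenheit reading is F = 1.8·C + 32.
Require F - C = -45.7: (0.8)·C + 32 = -45.7.
C = (-45.7 - 32) / (0.8) = -97.1.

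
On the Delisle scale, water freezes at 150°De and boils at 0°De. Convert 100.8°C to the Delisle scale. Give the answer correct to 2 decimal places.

Linearly onto the Delisle scale: 150 + (100.8000 / 100) × (0 - 150) = -1.20°De.

-1.20°De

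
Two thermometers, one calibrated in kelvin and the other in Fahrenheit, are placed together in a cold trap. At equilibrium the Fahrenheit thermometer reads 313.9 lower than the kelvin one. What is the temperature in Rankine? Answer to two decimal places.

Let x be the kelvin reading; then the Fahrenheit reading is 1.8·x - 459.67.
(1.8·x - 459.67) - x = -313.9  ⇒  (0.8)·x = 145.77  ⇒  x = 182.2125 K.
In Celsius: 182.2125 - 273.15 = -90.9375°C.
In Rankine: -90.9375 × 1.8 + 491.67 = 327.98°R.

327.98°R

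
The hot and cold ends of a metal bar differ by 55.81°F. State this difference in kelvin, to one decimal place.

For a temperature interval the offset drops out; only the factor 5/9 applies.
55.81 × 5/9 = 31.0.

31.0 K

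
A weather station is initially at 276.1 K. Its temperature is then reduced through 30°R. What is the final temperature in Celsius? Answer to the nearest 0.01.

Initial temperature in Celsius: 276.1 - 273.15 = 2.9500°C.
The 30°R change is an interval, so only the factor 5/9 applies: -30 × 5/9 = -16.6667°C.
Final Celsius temperature: 2.9500 - 16.6667 = -13.7167°C.

-13.72°C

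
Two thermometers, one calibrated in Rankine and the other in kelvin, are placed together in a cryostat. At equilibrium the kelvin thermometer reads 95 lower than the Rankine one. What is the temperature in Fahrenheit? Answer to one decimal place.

Let x be the Rankine reading; then the kelvin reading is 5/9·x.
(5/9·x) - x = -95  ⇒  (-4/9)·x = -95  ⇒  x = 213.7500°R.
In Celsius: (213.75 - 491.67) × 5/9 = -154.4000°C.
In Fahrenheit: -154.4000 × 1.8 + 32 = -245.9°F.

-245.9°F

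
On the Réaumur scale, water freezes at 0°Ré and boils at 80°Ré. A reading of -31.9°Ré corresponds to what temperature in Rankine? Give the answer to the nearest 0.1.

419.9°R

Linear interpolation between the fixed points: C = (-31.9 - 0) × 100 / (80 - 0) = -39.8750°C.
Then -39.8750 × 1.8 + 491.67 = 419.9°R.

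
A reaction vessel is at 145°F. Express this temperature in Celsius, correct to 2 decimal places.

62.78°C

In Celsius: (145 - 32) × 5/9 = 62.7778°C.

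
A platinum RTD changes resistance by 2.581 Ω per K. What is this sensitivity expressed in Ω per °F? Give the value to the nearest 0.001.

1.434 Ω per °F

The quantity depends on a temperature interval, so only the ratio of degree sizes applies; the offset between the scales is irrelevant.
A change of 1°F is a change of 5/9 K, so per °F the value is 2.581 × 5/9 = 1.434.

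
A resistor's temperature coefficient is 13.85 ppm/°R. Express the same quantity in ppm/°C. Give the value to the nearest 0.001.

The quantity depends on a temperature interval, so only the ratio of degree sizes applies; the offset between the scales is irrelevant.
A change of 1°C is a change of 1.8°R, so per °C the value is 13.85 × 1.8 = 24.930.

24.930 ppm/°C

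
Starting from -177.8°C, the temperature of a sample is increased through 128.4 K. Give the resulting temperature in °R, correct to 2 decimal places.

402.75°R

The 128.4 K change is an interval; Kelvin and Celsius degrees are the same size, so ΔC = +128.4°C.
Final Celsius temperature: -177.8000 + 128.4000 = -49.4000°C.
In Rankine: -49.4000 × 1.8 + 491.67 = 402.75°R.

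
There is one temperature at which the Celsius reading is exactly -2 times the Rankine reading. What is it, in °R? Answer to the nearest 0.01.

106.88°R

Let R be the Rankine reading. The Celsius reading is C = 5/9·R - 273.15.
Require C = -2·R: 5/9·R - 273.15 = -2·R.
(23/9)·R = 273.15  ⇒  R = 106.88.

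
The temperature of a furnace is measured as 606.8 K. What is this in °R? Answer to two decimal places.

1092.24°R

In Celsius: 606.8 - 273.15 = 333.6500°C.
In Rankine: 333.6500 × 1.8 + 491.67 = 1092.24°R.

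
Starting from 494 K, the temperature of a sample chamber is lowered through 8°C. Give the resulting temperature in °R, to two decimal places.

874.80°R

Initial temperature in Celsius: 494 - 273.15 = 220.8500°C.
Final Celsius temperature: 220.8500 - 8.0000 = 212.8500°C.
In Rankine: 212.8500 × 1.8 + 491.67 = 874.80°R.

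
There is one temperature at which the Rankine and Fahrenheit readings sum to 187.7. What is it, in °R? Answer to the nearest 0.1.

323.7°R

Let R be the Rankine reading. The Fahrenheit reading is F = 1·R - 459.67.
Require R + F = 187.7: (2)·R - 459.67 = 187.7.
R = (187.7 + 459.67) / (2) = 323.7.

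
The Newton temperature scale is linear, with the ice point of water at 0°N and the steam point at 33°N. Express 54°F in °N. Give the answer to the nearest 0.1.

4.0°N

First in Celsius: (54 - 32) × 5/9 = 12.2222°C.
Linearly onto the Newton scale: 0 + (12.2222 / 100) × (33 - 0) = 4.0°N.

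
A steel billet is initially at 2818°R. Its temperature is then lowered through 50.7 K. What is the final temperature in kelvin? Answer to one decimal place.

1514.9 K

Initial temperature in Celsius: (2818 - 491.67) × 5/9 = 1292.4056°C.
The 50.7 K change is an interval; Kelvin and Celsius degrees are the same size, so ΔC = -50.7°C.
Final Celsius temperature: 1292.4056 - 50.7000 = 1241.7056°C.
In kelvin: 1241.7056 + 273.15 = 1514.9 K.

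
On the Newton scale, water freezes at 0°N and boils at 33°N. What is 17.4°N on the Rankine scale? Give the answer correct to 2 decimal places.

Linear interpolation between the fixed points: C = (17.4 - 0) × 100 / (33 - 0) = 52.7273°C.
Then 52.7273 × 1.8 + 491.67 = 586.58°R.

586.58°R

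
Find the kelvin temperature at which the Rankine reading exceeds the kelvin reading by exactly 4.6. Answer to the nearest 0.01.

5.75 K

Let K be the kelvin reading. The Rankine reading is R = 1.8·K.
Require R - K = 4.6: (0.8)·K = 4.6.
K = (4.6) / (0.8) = 5.75.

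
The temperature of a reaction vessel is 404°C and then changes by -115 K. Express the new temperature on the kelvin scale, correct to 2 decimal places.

The 115 K change is an interval; Kelvin and Celsius degrees are the same size, so ΔC = -115°C.
Final Celsius temperature: 404.0000 - 115.0000 = 289.0000°C.
In kelvin: 289.0000 + 273.15 = 562.15 K.

562.15 K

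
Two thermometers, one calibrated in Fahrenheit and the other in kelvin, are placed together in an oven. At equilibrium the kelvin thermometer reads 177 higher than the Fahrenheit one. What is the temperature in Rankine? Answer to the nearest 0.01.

Let x be the Fahrenheit reading; then the kelvin reading is 5/9·x + 255.372.
(5/9·x + 255.372) - x = 177  ⇒  (-4/9)·x = -78.3722  ⇒  x = 176.3375°F.
In Celsius: (176.3375 - 32) × 5/9 = 80.1875°C.
In Rankine: 80.1875 × 1.8 + 491.67 = 636.01°R.

636.01°R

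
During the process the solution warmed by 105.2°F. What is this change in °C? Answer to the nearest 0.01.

58.44°C

An interval of 1°F corresponds to 5/9°C.
105.2 × 5/9 = 58.44.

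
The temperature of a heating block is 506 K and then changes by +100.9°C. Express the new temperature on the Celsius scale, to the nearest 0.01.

333.75°C

Initial temperature in Celsius: 506 - 273.15 = 232.8500°C.
Final Celsius temperature: 232.8500 + 100.9000 = 333.7500°C.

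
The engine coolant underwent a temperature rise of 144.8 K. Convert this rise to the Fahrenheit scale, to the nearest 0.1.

260.6°F

Only the scale ratio 1.8 matters for a change in temperature.
144.8 × 1.8 = 260.6.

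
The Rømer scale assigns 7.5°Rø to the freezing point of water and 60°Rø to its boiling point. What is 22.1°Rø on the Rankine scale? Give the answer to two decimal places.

Linear interpolation between the fixed points: C = (22.1 - 7.5) × 100 / (60 - 7.5) = 27.8095°C.
Then 27.8095 × 1.8 + 491.67 = 541.73°R.

541.73°R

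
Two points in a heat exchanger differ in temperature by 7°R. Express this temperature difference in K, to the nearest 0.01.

For a temperature interval the offset drops out; only the factor 5/9 applies.
7 × 5/9 = 3.89.

3.89 K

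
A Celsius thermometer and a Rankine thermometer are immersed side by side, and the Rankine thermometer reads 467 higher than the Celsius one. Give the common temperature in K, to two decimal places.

Let x be the Celsius reading; then the Rankine reading is 1.8·x + 491.67.
(1.8·x + 491.67) - x = 467  ⇒  (0.8)·x = -24.67  ⇒  x = -30.8375°C.
In kelvin: -30.8375 + 273.15 = 242.31 K.

242.31 K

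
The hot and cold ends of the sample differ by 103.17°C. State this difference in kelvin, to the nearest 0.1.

103.2 K

Celsius and kelvin degrees are the same size, so the interval is unchanged: 103.2.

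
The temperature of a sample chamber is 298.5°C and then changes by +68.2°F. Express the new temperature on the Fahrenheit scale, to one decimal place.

637.5°F

The 68.2°F change is an interval, so only the factor 5/9 applies: +68.2 × 5/9 = +37.8889°C.
Final Celsius temperature: 298.5000 + 37.8889 = 336.3889°C.
In Fahrenheit: 336.3889 × 1.8 + 32 = 637.5°F.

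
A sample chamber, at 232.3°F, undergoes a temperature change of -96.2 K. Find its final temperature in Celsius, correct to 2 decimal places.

Initial temperature in Celsius: (232.3 - 32) × 5/9 = 111.2778°C.
The 96.2 K change is an interval; Kelvin and Celsius degrees are the same size, so ΔC = -96.2°C.
Final Celsius temperature: 111.2778 - 96.2000 = 15.0778°C.

15.08°C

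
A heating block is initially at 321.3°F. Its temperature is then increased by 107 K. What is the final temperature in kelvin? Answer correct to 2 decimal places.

Initial temperature in Celsius: (321.3 - 32) × 5/9 = 160.7222°C.
The 107 K change is an interval; Kelvin and Celsius degrees are the same size, so ΔC = +107°C.
Final Celsius temperature: 160.7222 + 107.0000 = 267.7222°C.
In kelvin: 267.7222 + 273.15 = 540.87 K.

540.87 K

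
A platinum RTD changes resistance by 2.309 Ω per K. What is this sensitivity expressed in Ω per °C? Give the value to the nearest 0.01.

Since only a temperature interval is involved, the additive offset between the scales drops out.
A change of 1°C is a change of 1 K, so per °C the value is 2.309 × 1 = 2.31.

2.31 Ω per °C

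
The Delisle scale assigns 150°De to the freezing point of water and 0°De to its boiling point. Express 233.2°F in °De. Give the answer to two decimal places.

First in Celsius: (233.2 - 32) × 5/9 = 111.7778°C.
Linearly onto the Delisle scale: 150 + (111.7778 / 100) × (0 - 150) = -17.67°De.

-17.67°De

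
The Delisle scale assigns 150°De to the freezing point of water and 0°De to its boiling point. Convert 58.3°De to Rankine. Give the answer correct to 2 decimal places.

601.71°R

Linear interpolation between the fixed points: C = (58.3 - 150) × 100 / (0 - 150) = 61.1333°C.
Then 61.1333 × 1.8 + 491.67 = 601.71°R.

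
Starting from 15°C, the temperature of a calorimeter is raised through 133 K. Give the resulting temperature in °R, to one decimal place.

The 133 K change is an interval; Kelvin and Celsius degrees are the same size, so ΔC = +133°C.
Final Celsius temperature: 15.0000 + 133.0000 = 148.0000°C.
In Rankine: 148.0000 × 1.8 + 491.67 = 758.1°R.

758.1°R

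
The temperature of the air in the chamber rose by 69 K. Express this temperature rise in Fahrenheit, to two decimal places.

For a temperature interval the offset drops out; only the factor 1.8 applies.
69 × 1.8 = 124.20.

124.20°F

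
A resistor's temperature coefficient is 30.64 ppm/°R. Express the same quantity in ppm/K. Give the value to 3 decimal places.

Since only a temperature interval is involved, the additive offset between the scales drops out.
A change of 1 K is a change of 1.8°R, so per K the value is 30.64 × 1.8 = 55.152.

55.152 ppm/K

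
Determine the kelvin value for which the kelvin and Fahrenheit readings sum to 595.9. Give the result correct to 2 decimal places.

Let K be the kelvin reading. The Fahrenheit reading is F = 1.8·K - 459.67.
Require K + F = 595.9: (2.8)·K - 459.67 = 595.9.
K = (595.9 + 459.67) / (2.8) = 376.99.

376.99 K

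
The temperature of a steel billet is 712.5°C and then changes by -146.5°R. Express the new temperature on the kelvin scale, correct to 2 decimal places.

904.26 K

The 146.5°R change is an interval, so only the factor 5/9 applies: -146.5 × 5/9 = -81.3889°C.
Final Celsius temperature: 712.5000 - 81.3889 = 631.1111°C.
In kelvin: 631.1111 + 273.15 = 904.26 K.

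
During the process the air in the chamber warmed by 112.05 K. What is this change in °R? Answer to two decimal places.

Only the scale ratio 1.8 matters for a change in temperature.
112.05 × 1.8 = 201.69.

201.69°R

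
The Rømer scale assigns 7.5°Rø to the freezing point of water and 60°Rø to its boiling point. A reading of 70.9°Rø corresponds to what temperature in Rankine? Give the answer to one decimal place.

709.0°R

Linear interpolation between the fixed points: C = (70.9 - 7.5) × 100 / (60 - 7.5) = 120.7619°C.
Then 120.7619 × 1.8 + 491.67 = 709.0°R.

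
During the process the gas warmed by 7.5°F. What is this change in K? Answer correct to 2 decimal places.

4.17 K

Only the scale ratio 5/9 matters for a change in temperature.
7.5 × 5/9 = 4.17.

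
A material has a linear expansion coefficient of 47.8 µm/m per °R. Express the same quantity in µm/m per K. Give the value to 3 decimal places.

86.040 µm/m per K

Since only a temperature interval is involved, the additive offset between the scales drops out.
A change of 1 K is a change of 1.8°R, so per K the value is 47.8 × 1.8 = 86.040.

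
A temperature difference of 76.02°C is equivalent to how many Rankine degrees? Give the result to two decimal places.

136.84°R

An interval of 1°C corresponds to 1.8°R.
76.02 × 1.8 = 136.84.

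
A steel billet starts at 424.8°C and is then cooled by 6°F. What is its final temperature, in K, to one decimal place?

The 6°F change is an interval, so only the factor 5/9 applies: -6 × 5/9 = -3.3333°C.
Final Celsius temperature: 424.8000 - 3.3333 = 421.4667°C.
In kelvin: 421.4667 + 273.15 = 694.6 K.

694.6 K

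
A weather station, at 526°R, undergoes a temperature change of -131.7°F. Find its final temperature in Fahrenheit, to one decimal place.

-65.4°F

Initial temperature in Celsius: (526 - 491.67) × 5/9 = 19.0722°C.
The 131.7°F change is an interval, so only the factor 5/9 applies: -131.7 × 5/9 = -73.1667°C.
Final Celsius temperature: 19.0722 - 73.1667 = -54.0944°C.
In Fahrenheit: -54.0944 × 1.8 + 32 = -65.4°F.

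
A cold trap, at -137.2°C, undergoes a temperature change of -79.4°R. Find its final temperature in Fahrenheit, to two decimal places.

-294.36°F

The 79.4°R change is an interval, so only the factor 5/9 applies: -79.4 × 5/9 = -44.1111°C.
Final Celsius temperature: -137.2000 - 44.1111 = -181.3111°C.
In Fahrenheit: -181.3111 × 1.8 + 32 = -294.36°F.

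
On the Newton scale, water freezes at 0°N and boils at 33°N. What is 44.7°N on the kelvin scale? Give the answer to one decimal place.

408.6 K

Linear interpolation between the fixed points: C = (44.7 - 0) × 100 / (33 - 0) = 135.4545°C.
Then 135.4545 + 273.15 = 408.6 K.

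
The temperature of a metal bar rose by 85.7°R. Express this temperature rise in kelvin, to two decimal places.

47.61 K

Only the scale ratio 5/9 matters for a change in temperature.
85.7 × 5/9 = 47.61.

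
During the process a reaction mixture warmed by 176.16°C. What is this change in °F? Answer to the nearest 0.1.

317.1°F

For a temperature interval the offset drops out; only the factor 1.8 applies.
176.16 × 1.8 = 317.1.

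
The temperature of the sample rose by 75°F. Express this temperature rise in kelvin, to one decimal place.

41.7 K

Only the scale ratio 5/9 matters for a change in temperature.
75 × 5/9 = 41.7.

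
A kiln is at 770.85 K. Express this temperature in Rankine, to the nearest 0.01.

In Celsius: 770.85 - 273.15 = 497.7000°C.
In Rankine: 497.7000 × 1.8 + 491.67 = 1387.53°R.

1387.53°R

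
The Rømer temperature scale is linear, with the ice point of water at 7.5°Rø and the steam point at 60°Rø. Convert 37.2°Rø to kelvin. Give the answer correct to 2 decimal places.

329.72 K

Linear interpolation between the fixed points: C = (37.2 - 7.5) × 100 / (60 - 7.5) = 56.5714°C.
Then 56.5714 + 273.15 = 329.72 K.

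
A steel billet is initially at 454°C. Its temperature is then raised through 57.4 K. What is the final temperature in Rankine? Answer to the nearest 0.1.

The 57.4 K change is an interval; Kelvin and Celsius degrees are the same size, so ΔC = +57.4°C.
Final Celsius temperature: 454.0000 + 57.4000 = 511.4000°C.
In Rankine: 511.4000 × 1.8 + 491.67 = 1412.2°R.

1412.2°R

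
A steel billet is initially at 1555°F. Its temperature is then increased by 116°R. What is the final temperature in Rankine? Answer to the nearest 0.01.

2130.67°R

Initial temperature in Celsius: (1555 - 32) × 5/9 = 846.1111°C.
The 116°R change is an interval, so only the factor 5/9 applies: +116 × 5/9 = +64.4444°C.
Final Celsius temperature: 846.1111 + 64.4444 = 910.5556°C.
In Rankine: 910.5556 × 1.8 + 491.67 = 2130.67°R.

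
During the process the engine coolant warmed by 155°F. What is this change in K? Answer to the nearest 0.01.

86.11 K

Only the scale ratio 5/9 matters for a change in temperature.
155 × 5/9 = 86.11.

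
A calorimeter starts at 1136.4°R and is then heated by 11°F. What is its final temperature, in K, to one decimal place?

637.4 K

Initial temperature in Celsius: (1136.4 - 491.67) × 5/9 = 358.1833°C.
The 11°F change is an interval, so only the factor 5/9 applies: +11 × 5/9 = +6.1111°C.
Final Celsius temperature: 358.1833 + 6.1111 = 364.2944°C.
In kelvin: 364.2944 + 273.15 = 637.4 K.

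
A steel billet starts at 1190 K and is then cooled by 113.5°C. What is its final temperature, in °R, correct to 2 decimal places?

Initial temperature in Celsius: 1190 - 273.15 = 916.8500°C.
Final Celsius temperature: 916.8500 - 113.5000 = 803.3500°C.
In Rankine: 803.3500 × 1.8 + 491.67 = 1937.70°R.

1937.70°R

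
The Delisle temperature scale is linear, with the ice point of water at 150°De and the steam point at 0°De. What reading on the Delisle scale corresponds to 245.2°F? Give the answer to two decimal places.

-27.67°De

First in Celsius: (245.2 - 32) × 5/9 = 118.4444°C.
Linearly onto the Delisle scale: 150 + (118.4444 / 100) × (0 - 150) = -27.67°De.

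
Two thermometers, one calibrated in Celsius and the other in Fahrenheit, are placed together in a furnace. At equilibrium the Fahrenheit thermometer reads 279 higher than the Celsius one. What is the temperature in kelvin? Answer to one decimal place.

581.9 K

Let x be the Celsius reading; then the Fahrenheit reading is 1.8·x + 32.
(1.8·x + 32) - x = 279  ⇒  (0.8)·x = 247  ⇒  x = 308.7500°C.
In kelvin: 308.7500 + 273.15 = 581.9 K.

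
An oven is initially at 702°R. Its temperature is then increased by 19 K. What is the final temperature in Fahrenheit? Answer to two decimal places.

276.53°F

Initial temperature in Celsius: (702 - 491.67) × 5/9 = 116.8500°C.
The 19 K change is an interval; Kelvin and Celsius degrees are the same size, so ΔC = +19°C.
Final Celsius temperature: 116.8500 + 19.0000 = 135.8500°C.
In Fahrenheit: 135.8500 × 1.8 + 32 = 276.53°F.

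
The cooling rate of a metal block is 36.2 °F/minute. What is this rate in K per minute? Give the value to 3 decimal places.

The quantity depends on a temperature interval, so only the ratio of degree sizes applies; the offset between the scales is irrelevant.
A change of 1°F is a change of 5/9 K, so 36.2 × 5/9 = 20.111.

20.111 K/minute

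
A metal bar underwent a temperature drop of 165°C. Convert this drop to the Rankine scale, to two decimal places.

297.00°R

An interval of 1°C corresponds to 1.8°R.
165 × 1.8 = 297.00.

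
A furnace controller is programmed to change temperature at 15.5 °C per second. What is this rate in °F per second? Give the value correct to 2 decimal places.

Since only a temperature interval is involved, the additive offset between the scales drops out.
A change of 1°C is a change of 1.8°F, so 15.5 × 1.8 = 27.90.

27.90 °F/second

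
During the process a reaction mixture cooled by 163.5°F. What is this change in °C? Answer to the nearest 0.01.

90.83°C

For a temperature interval the offset drops out; only the factor 5/9 applies.
163.5 × 5/9 = 90.83.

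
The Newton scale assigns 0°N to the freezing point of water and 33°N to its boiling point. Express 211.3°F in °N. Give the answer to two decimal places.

32.87°N

First in Celsius: (211.3 - 32) × 5/9 = 99.6111°C.
Linearly onto the Newton scale: 0 + (99.6111 / 100) × (33 - 0) = 32.87°N.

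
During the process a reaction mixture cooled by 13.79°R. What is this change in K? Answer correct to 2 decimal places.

An interval of 1°R corresponds to 5/9 K.
13.79 × 5/9 = 7.66.

7.66 K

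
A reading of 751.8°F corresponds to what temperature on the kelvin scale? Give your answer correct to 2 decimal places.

In Celsius: (751.8 - 32) × 5/9 = 399.8889°C.
In kelvin: 399.8889 + 273.15 = 673.04 K.

673.04 K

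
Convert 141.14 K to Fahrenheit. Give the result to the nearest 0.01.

In Celsius: 141.14 - 273.15 = -132.0100°C.
In Fahrenheit: -132.0100 × 1.8 + 32 = -205.62°F.

-205.62°F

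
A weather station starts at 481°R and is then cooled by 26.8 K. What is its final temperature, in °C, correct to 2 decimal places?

Initial temperature in Celsius: (481 - 491.67) × 5/9 = -5.9278°C.
The 26.8 K change is an interval; Kelvin and Celsius degrees are the same size, so ΔC = -26.8°C.
Final Celsius temperature: -5.9278 - 26.8000 = -32.7278°C.

-32.73°C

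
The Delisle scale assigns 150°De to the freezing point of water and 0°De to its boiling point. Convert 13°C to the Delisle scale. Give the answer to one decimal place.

130.5°De

Linearly onto the Delisle scale: 150 + (13.0000 / 100) × (0 - 150) = 130.5°De.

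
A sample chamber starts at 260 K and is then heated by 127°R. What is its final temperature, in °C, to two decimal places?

57.41°C

Initial temperature in Celsius: 260 - 273.15 = -13.1500°C.
The 127°R change is an interval, so only the factor 5/9 applies: +127 × 5/9 = +70.5556°C.
Final Celsius temperature: -13.1500 + 70.5556 = 57.4056°C.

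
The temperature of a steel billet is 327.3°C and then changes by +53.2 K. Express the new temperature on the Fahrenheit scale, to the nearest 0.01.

The 53.2 K change is an interval; Kelvin and Celsius degrees are the same size, so ΔC = +53.2°C.
Final Celsius temperature: 327.3000 + 53.2000 = 380.5000°C.
In Fahrenheit: 380.5000 × 1.8 + 32 = 716.90°F.

716.90°F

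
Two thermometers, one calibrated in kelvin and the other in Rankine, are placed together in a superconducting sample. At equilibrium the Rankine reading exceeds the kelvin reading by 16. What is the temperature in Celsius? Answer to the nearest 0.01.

Let x be the kelvin reading; then the Rankine reading is 1.8·x.
(1.8·x) - x = 16  ⇒  (0.8)·x = 16  ⇒  x = 20.0000 K.
In Celsius: 20 - 273.15 = -253.15°C.

-253.15°C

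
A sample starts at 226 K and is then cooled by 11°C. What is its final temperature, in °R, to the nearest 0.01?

Initial temperature in Celsius: 226 - 273.15 = -47.1500°C.
Final Celsius temperature: -47.1500 - 11.0000 = -58.1500°C.
In Rankine: -58.1500 × 1.8 + 491.67 = 387.00°R.

387.00°R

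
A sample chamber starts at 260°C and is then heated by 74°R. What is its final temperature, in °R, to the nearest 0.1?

The 74°R change is an interval, so only the factor 5/9 applies: +74 × 5/9 = +41.1111°C.
Final Celsius temperature: 260.0000 + 41.1111 = 301.1111°C.
In Rankine: 301.1111 × 1.8 + 491.67 = 1033.7°R.

1033.7°R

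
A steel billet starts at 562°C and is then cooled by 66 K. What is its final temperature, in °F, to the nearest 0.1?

The 66 K change is an interval; Kelvin and Celsius degrees are the same size, so ΔC = -66°C.
Final Celsius temperature: 562.0000 - 66.0000 = 496.0000°C.
In Fahrenheit: 496.0000 × 1.8 + 32 = 924.8°F.

924.8°F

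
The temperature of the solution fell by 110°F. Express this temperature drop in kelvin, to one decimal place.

Only the scale ratio 5/9 matters for a change in temperature.
110 × 5/9 = 61.1.

61.1 K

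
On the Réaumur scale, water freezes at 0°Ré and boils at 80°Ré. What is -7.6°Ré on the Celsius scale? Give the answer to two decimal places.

Linear interpolation between the fixed points: C = (-7.6 - 0) × 100 / (80 - 0) = -9.5000°C.

-9.50°C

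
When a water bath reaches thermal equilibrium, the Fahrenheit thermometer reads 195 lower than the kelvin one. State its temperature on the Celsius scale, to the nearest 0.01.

57.69°C

Let x be the kelvin reading; then the Fahrenheit reading is 1.8·x - 459.67.
(1.8·x - 459.67) - x = -195  ⇒  (0.8)·x = 264.67  ⇒  x = 330.8375 K.
In Celsius: 330.8375 - 273.15 = 57.69°C.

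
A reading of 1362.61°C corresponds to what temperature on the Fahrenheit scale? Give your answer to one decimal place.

2484.7°F

In Fahrenheit: 1362.6100 × 1.8 + 32 = 2484.7°F.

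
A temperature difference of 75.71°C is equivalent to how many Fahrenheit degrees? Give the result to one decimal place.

136.3°F

For a temperature interval the offset drops out; only the factor 1.8 applies.
75.71 × 1.8 = 136.3.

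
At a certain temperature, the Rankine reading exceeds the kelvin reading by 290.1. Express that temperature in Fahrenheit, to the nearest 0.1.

193.1°F

Let x be the kelvin reading; then the Rankine reading is 1.8·x.
(1.8·x) - x = 290.1  ⇒  (0.8)·x = 290.1  ⇒  x = 362.6250 K.
In Celsius: 362.625 - 273.15 = 89.4750°C.
In Fahrenheit: 89.4750 × 1.8 + 32 = 193.1°F.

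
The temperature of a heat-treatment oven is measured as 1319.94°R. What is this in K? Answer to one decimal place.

733.3 K

In Celsius: (1319.94 - 491.67) × 5/9 = 460.1500°C.
In kelvin: 460.1500 + 273.15 = 733.3 K.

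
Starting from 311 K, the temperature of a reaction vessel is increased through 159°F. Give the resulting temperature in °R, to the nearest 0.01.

Initial temperature in Celsius: 311 - 273.15 = 37.8500°C.
The 159°F change is an interval, so only the factor 5/9 applies: +159 × 5/9 = +88.3333°C.
Final Celsius temperature: 37.8500 + 88.3333 = 126.1833°C.
In Rankine: 126.1833 × 1.8 + 491.67 = 718.80°R.

718.80°R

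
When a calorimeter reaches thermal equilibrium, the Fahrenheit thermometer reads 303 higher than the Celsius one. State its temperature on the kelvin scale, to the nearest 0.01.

Let x be the Celsius reading; then the Fahrenheit reading is 1.8·x + 32.
(1.8·x + 32) - x = 303  ⇒  (0.8)·x = 271  ⇒  x = 338.7500°C.
In kelvin: 338.7500 + 273.15 = 611.90 K.

611.90 K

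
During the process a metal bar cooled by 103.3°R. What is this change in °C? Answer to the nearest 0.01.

57.39°C

An interval of 1°R corresponds to 5/9°C.
103.3 × 5/9 = 57.39.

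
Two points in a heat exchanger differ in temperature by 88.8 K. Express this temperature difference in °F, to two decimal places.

For a temperature interval the offset drops out; only the factor 1.8 applies.
88.8 × 1.8 = 159.84.

159.84°F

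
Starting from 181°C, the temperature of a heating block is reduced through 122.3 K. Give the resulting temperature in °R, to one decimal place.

The 122.3 K change is an interval; Kelvin and Celsius degrees are the same size, so ΔC = -122.3°C.
Final Celsius temperature: 181.0000 - 122.3000 = 58.7000°C.
In Rankine: 58.7000 × 1.8 + 491.67 = 597.3°R.

597.3°R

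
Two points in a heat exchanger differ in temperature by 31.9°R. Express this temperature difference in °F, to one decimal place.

Rankine and Fahrenheit degrees are the same size, so the interval is unchanged: 31.9.

31.9°F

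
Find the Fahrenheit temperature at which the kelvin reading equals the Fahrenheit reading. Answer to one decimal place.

574.6°F

Let F be the Fahrenheit reading. The kelvin reading is K = 5/9·F + 255.372.
Set K = F: 5/9·F + 255.372 = F.
(-4/9)·F = -255.372  ⇒  F = 574.6.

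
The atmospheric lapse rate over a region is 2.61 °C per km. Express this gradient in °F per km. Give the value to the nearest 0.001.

The quantity depends on a temperature interval, so only the ratio of degree sizes applies; the offset between the scales is irrelevant.
A change of 1°C is a change of 1.8°F, so 2.61 × 1.8 = 4.698.

4.698 °F/km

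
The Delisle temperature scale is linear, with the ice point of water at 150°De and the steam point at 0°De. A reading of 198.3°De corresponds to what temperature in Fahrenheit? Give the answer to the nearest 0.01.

-25.96°F

Linear interpolation between the fixed points: C = (198.3 - 150) × 100 / (0 - 150) = -32.2000°C.
Then -32.2000 × 1.8 + 32 = -25.96°F.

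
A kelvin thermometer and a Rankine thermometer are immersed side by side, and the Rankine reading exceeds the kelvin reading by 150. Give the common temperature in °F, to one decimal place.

Let x be the kelvin reading; then the Rankine reading is 1.8·x.
(1.8·x) - x = 150  ⇒  (0.8)·x = 150  ⇒  x = 187.5000 K.
In Celsius: 187.5 - 273.15 = -85.6500°C.
In Fahrenheit: -85.6500 × 1.8 + 32 = -122.2°F.

-122.2°F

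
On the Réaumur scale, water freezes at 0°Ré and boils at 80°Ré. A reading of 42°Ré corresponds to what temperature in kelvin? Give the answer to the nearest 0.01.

325.65 K

Linear interpolation between the fixed points: C = (42 - 0) × 100 / (80 - 0) = 52.5000°C.
Then 52.5000 + 273.15 = 325.65 K.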